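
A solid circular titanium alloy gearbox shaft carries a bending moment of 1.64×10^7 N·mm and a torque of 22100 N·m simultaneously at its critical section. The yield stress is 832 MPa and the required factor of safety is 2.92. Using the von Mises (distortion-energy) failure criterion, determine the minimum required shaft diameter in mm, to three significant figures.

σ_allow = σ_y/n = 832/2.92 = 284.9 MPa.
For a solid shaft σ_b = 32M/(πd³) and τ = 16T/(πd³), so the von Mises stress is σ' = (16/πd³)·√(4M²+3T²).
√(4M²+3T²) = √(4×(1.640×10^7)² + 3×(2.210×10^7)²) = 5.041×10^7 N·mm.
d³ = 16×5.041×10^7/(π×284.9) = 901000 mm³.
d = 96.59 mm.

d = 96.6 mm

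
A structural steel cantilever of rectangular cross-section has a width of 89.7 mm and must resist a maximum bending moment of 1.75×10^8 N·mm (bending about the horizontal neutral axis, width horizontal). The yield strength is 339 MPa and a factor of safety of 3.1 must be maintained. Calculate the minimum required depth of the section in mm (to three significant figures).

σ_allow = 339/3.1 = 109.4 MPa.
For a rectangular section σ = 6M/(bh²), so h² = 6M/(b σ_allow) = 6×1.7500×10^8/(89.7×109.4) = 107000 mm².
h = 327.2 mm.

h = 327 mm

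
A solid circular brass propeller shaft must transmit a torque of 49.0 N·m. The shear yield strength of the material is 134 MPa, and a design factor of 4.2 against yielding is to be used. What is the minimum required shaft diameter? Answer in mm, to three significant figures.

d = 19.9 mm

Allowable shear stress τ_allow = 134/4.2 = 31.90 MPa.
For a solid shaft τ = 16T/(πd³), so d³ = 16T/(π τ_allow) = 16×49000/(π×31.90) = 7822 mm³.
d = (7822)^(1/3) = 19.85 mm.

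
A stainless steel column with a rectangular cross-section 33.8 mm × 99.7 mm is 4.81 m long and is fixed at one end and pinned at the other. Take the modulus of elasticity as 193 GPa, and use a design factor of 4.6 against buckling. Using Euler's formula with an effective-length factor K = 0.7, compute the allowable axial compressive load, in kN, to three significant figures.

P_allow = 11.7 kN

Buckling occurs about the weak axis: I_min = h·b³/12 = 99.7×33.8³/12 = 320800 mm⁴ (b = 33.8 mm is the smaller dimension).
Effective length L_e = KL = 0.7×4.81 m = 3367 mm.
Euler critical load P_cr = π²EI/L_e² = π²×193000×320800/3367² = 53910 N.
P_allow = P_cr/n = 53910/4.6 = 11720 N.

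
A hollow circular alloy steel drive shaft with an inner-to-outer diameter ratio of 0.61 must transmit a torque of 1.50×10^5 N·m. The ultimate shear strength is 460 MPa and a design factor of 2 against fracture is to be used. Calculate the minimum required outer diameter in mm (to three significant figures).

d_o = 157 mm

τ_allow = 460/2 = 230.0 MPa.
For a hollow shaft τ = 16T/[πd_o³(1−k⁴)] with k = 0.61, so 1−k⁴ = 0.8615.
d_o³ = 16T/[π τ_allow (1−k⁴)] = 16×1.5000×10^8/(π×230.0×0.8615) = 3.855×10^6 mm³.
d_o = 156.8 mm.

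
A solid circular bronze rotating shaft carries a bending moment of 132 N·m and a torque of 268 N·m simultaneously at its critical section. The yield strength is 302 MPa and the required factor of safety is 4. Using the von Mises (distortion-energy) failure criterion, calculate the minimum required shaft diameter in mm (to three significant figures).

d = 33.0 mm

σ_allow = σ_y/n = 302/4 = 75.50 MPa.
For a solid shaft σ_b = 32M/(πd³) and τ = 16T/(πd³), so the von Mises stress is σ' = (16/πd³)·√(4M²+3T²).
√(4M²+3T²) = √(4×(132000)² + 3×(268000)²) = 534000 N·mm.
d³ = 16×534000/(π×75.50) = 36020 mm³.
d = 33.03 mm.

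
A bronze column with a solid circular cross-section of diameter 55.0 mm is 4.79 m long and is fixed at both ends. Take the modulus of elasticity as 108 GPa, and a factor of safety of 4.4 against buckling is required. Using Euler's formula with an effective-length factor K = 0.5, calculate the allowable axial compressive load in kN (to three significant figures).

I = πd⁴/64 = π×55.0⁴/64 = 449200 mm⁴.
Effective length L_e = KL = 0.5×4.79 m = 2395 mm.
Euler critical load P_cr = π²EI/L_e² = π²×108000×449200/2395² = 83470 N.
P_allow = P_cr/n = 83470/4.4 = 18970 N.

P_allow = 19.0 kN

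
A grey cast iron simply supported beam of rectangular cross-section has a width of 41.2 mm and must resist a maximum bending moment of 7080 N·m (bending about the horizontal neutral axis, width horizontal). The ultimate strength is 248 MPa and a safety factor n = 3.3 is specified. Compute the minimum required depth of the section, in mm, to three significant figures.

h = 117 mm

σ_allow = 248/3.3 = 75.15 MPa.
For a rectangular section σ = 6M/(bh²), so h² = 6M/(b σ_allow) = 6×7080000/(41.2×75.15) = 13720 mm².
h = 117.1 mm.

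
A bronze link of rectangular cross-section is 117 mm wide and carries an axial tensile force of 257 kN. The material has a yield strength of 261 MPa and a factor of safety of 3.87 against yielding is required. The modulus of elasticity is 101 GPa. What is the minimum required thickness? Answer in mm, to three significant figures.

σ_allow = 261/3.87 = 67.44 MPa.
Required area A = F/σ_allow = 257000/67.44 = 3811 mm².
t = A/w = 3811/117 = 32.57 mm.

t = 32.6 mm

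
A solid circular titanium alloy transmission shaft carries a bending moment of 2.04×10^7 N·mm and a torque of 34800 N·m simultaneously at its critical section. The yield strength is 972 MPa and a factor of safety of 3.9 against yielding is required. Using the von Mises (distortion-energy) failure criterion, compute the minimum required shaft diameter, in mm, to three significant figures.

σ_allow = σ_y/n = 972/3.9 = 249.2 MPa.
For a solid shaft σ_b = 32M/(πd³) and τ = 16T/(πd³), so the von Mises stress is σ' = (16/πd³)·√(4M²+3T²).
√(4M²+3T²) = √(4×(2.040×10^7)² + 3×(3.480×10^7)²) = 7.279×10^7 N·mm.
d³ = 16×7.279×10^7/(π×249.2) = 1.487×10^6 mm³.
d = 114.1 mm.

d = 114 mm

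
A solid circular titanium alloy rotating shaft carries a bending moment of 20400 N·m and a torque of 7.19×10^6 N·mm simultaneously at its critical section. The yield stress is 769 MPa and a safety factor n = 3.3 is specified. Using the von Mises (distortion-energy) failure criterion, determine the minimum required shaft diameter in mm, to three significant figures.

d = 97.7 mm

σ_allow = σ_y/n = 769/3.3 = 233.0 MPa.
For a solid shaft σ_b = 32M/(πd³) and τ = 16T/(πd³), so the von Mises stress is σ' = (16/πd³)·√(4M²+3T²).
√(4M²+3T²) = √(4×(2.040×10^7)² + 3×(7.190×10^6)²) = 4.266×10^7 N·mm.
d³ = 16×4.266×10^7/(π×233.0) = 932300 mm³.
d = 97.69 mm.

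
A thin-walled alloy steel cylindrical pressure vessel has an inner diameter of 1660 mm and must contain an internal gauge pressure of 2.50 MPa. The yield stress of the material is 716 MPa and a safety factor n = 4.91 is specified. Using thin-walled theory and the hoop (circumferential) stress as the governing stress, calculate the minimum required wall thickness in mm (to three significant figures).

σ_allow = 716/4.91 = 145.8 MPa.
Hoop stress σ_h = pD/(2t), so t = pD/(2σ_allow) = 2.50×1660/(2×145.8) = 14.23 mm.

t = 14.2 mm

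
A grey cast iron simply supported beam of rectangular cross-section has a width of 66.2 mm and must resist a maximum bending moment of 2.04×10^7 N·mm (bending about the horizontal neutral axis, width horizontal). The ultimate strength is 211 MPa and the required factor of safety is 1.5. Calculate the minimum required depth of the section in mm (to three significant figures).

h = 115 mm

σ_allow = 211/1.5 = 140.7 MPa.
For a rectangular section σ = 6M/(bh²), so h² = 6M/(b σ_allow) = 6×2.0400×10^7/(66.2×140.7) = 13140 mm².
h = 114.6 mm.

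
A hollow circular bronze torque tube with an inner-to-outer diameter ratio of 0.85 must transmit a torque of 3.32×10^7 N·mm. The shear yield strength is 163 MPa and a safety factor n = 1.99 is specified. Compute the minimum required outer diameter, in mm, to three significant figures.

d_o = 163 mm

τ_allow = 163/1.99 = 81.91 MPa.
For a hollow shaft τ = 16T/[πd_o³(1−k⁴)] with k = 0.85, so 1−k⁴ = 0.4780.
d_o³ = 16T/[π τ_allow (1−k⁴)] = 16×3.3200×10^7/(π×81.91×0.4780) = 4.319×10^6 mm³.
d_o = 162.8 mm.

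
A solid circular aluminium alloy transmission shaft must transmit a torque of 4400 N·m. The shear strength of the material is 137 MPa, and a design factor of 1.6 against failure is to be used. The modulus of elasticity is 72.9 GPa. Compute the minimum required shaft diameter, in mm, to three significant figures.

d = 64.0 mm

Allowable shear stress τ_allow = 137/1.6 = 85.62 MPa.
For a solid shaft τ = 16T/(πd³), so d³ = 16T/(π τ_allow) = 16×4400000/(π×85.62) = 261700 mm³.
d = (261700)^(1/3) = 63.96 mm.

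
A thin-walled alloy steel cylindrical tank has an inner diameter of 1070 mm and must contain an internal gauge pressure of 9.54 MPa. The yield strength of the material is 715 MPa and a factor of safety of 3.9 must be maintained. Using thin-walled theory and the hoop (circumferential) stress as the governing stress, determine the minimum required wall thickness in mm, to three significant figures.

σ_allow = 715/3.9 = 183.3 MPa.
Hoop stress σ_h = pD/(2t), so t = pD/(2σ_allow) = 9.54×1070/(2×183.3) = 27.84 mm.

t = 27.8 mm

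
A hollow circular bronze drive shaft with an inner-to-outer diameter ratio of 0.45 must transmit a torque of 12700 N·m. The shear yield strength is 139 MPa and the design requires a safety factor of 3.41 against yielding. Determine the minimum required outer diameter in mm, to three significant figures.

τ_allow = 139/3.41 = 40.76 MPa.
For a hollow shaft τ = 16T/[πd_o³(1−k⁴)] with k = 0.45, so 1−k⁴ = 0.9590.
d_o³ = 16T/[π τ_allow (1−k⁴)] = 16×1.2700×10^7/(π×40.76×0.9590) = 1.655×10^6 mm³.
d_o = 118.3 mm.

d_o = 118 mm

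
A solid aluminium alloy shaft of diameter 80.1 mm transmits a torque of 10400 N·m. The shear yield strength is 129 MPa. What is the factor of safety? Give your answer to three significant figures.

τ = 16T/(πd³) = 16×1.0400×10^7/(π×80.1³) = 103.1 MPa.
n = τ_limit/τ = 129/103.1 = 1.252.

n = 1.25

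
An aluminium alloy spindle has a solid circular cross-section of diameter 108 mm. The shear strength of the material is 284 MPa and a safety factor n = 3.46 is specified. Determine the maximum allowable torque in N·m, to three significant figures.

τ_allow = 284/3.46 = 82.08 MPa.
For a solid shaft T_allow = τ_allow·πd³/16; πd³/16 = π×108³/16 = 247300 mm³.
T_allow = 82.08×247300 = 2.030×10^7 N·mm = 20300 N·m.

T_allow = 20300 N·m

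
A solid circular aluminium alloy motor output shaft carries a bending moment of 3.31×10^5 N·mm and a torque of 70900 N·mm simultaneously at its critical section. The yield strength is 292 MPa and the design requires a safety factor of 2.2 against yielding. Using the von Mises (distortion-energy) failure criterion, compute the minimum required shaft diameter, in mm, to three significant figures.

d = 29.6 mm

σ_allow = σ_y/n = 292/2.2 = 132.7 MPa.
For a solid shaft σ_b = 32M/(πd³) and τ = 16T/(πd³), so the von Mises stress is σ' = (16/πd³)·√(4M²+3T²).
√(4M²+3T²) = √(4×(331000)² + 3×(70900)²) = 673300 N·mm.
d³ = 16×673300/(π×132.7) = 25840 mm³.
d = 29.56 mm.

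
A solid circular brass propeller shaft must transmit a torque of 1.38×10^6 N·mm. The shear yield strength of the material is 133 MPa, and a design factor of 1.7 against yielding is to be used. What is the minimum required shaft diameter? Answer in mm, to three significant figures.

Allowable shear stress τ_allow = 133/1.7 = 78.24 MPa.
For a solid shaft τ = 16T/(πd³), so d³ = 16T/(π τ_allow) = 16×1380000/(π×78.24) = 89840 mm³.
d = (89840)^(1/3) = 44.79 mm.

d = 44.8 mm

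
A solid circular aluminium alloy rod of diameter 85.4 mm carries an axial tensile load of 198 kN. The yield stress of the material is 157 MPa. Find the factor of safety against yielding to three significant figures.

n = 4.54

A = πd²/4 = 5728 mm².
σ = F/A = 198000/5728 = 34.57 MPa.
n = 157/34.57 = 4.542.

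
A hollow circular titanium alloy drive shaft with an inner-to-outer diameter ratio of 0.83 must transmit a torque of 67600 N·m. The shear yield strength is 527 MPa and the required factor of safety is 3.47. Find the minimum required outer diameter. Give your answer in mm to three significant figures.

τ_allow = 527/3.47 = 151.9 MPa.
For a hollow shaft τ = 16T/[πd_o³(1−k⁴)] with k = 0.83, so 1−k⁴ = 0.5254.
d_o³ = 16T/[π τ_allow (1−k⁴)] = 16×6.7600×10^7/(π×151.9×0.5254) = 4.315×10^6 mm³.
d_o = 162.8 mm.

d_o = 163 mm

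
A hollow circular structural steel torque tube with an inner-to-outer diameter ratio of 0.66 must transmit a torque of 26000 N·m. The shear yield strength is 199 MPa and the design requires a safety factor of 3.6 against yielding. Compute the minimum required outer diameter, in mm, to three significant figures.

d_o = 144 mm

τ_allow = 199/3.6 = 55.28 MPa.
For a hollow shaft τ = 16T/[πd_o³(1−k⁴)] with k = 0.66, so 1−k⁴ = 0.8103.
d_o³ = 16T/[π τ_allow (1−k⁴)] = 16×2.6000×10^7/(π×55.28×0.8103) = 2.956×10^6 mm³.
d_o = 143.5 mm.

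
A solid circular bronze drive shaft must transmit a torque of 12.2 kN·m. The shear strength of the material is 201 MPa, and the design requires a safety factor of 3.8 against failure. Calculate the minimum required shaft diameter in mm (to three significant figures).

Allowable shear stress τ_allow = 201/3.8 = 52.89 MPa.
For a solid shaft τ = 16T/(πd³), so d³ = 16T/(π τ_allow) = 16×1.2200×10^7/(π×52.89) = 1.175×10^6 mm³.
d = (1.175×10^6)^(1/3) = 105.5 mm.

d = 106 mm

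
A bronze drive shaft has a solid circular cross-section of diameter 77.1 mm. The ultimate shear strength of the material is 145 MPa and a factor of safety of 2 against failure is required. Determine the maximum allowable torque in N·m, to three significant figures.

T_allow = 6520 N·m

τ_allow = 145/2 = 72.50 MPa.
For a solid shaft T_allow = τ_allow·πd³/16; πd³/16 = π×77.1³/16 = 89990 mm³.
T_allow = 72.50×89990 = 6.524×10^6 N·mm = 6524 N·m.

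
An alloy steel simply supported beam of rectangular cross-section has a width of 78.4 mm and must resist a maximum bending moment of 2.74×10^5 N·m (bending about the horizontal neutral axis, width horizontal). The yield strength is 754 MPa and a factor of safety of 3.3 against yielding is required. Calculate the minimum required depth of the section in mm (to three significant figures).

σ_allow = 754/3.3 = 228.5 MPa.
For a rectangular section σ = 6M/(bh²), so h² = 6M/(b σ_allow) = 6×2.7400×10^8/(78.4×228.5) = 91780 mm².
h = 302.9 mm.

h = 303 mm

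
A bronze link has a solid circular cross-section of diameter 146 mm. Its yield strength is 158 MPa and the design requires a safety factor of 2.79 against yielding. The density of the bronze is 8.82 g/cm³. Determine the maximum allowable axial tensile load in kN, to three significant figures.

σ_allow = 158/2.79 = 56.63 MPa.
A = πd²/4 = π×146²/4 = 16740 mm².
F_allow = σ_allow × A = 56.63×16740 = 948100 N.

F_allow = 948 kN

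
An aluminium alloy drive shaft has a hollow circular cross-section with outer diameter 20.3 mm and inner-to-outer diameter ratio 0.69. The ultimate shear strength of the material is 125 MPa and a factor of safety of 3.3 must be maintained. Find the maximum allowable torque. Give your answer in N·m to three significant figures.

τ_allow = 125/3.3 = 37.88 MPa.
For a hollow shaft T_allow = τ_allow·πd_o³(1−k⁴)/16 with 1−k⁴ = 0.7733, so πd_o³(1−k⁴)/16 = 1270 mm³.
T_allow = 37.88×1270 = 48110 N·mm = 48.11 N·m.

T_allow = 48.1 N·m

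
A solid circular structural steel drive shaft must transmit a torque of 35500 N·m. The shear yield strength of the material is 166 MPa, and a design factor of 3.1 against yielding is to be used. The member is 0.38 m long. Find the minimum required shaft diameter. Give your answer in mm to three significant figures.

d = 150 mm

Allowable shear stress τ_allow = 166/3.1 = 53.55 MPa.
For a solid shaft τ = 16T/(πd³), so d³ = 16T/(π τ_allow) = 16×3.5500×10^7/(π×53.55) = 3.376×10^6 mm³.
d = (3.376×10^6)^(1/3) = 150.0 mm.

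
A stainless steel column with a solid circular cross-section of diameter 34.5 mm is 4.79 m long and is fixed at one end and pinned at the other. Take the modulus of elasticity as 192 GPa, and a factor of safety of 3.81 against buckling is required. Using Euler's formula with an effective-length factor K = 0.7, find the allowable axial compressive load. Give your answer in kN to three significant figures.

I = πd⁴/64 = π×34.5⁴/64 = 69540 mm⁴.
Effective length L_e = KL = 0.7×4.79 m = 3353 mm.
Euler critical load P_cr = π²EI/L_e² = π²×192000×69540/3353² = 11720 N.
P_allow = P_cr/n = 11720/3.81 = 3076 N.

P_allow = 3.08 kN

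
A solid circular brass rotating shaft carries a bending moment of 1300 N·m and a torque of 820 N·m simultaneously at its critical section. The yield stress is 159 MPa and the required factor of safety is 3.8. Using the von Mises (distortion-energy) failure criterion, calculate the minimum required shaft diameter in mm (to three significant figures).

d = 71.2 mm

σ_allow = σ_y/n = 159/3.8 = 41.84 MPa.
For a solid shaft σ_b = 32M/(πd³) and τ = 16T/(πd³), so the von Mises stress is σ' = (16/πd³)·√(4M²+3T²).
√(4M²+3T²) = √(4×(1.300×10^6)² + 3×(820000)²) = 2.963×10^6 N·mm.
d³ = 16×2.963×10^6/(π×41.84) = 360600 mm³.
d = 71.18 mm.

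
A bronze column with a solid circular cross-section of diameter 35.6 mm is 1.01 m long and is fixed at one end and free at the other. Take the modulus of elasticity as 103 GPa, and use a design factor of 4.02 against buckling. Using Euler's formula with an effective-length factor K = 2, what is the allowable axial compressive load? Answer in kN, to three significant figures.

P_allow = 4.89 kN

I = πd⁴/64 = π×35.6⁴/64 = 78840 mm⁴.
Effective length L_e = KL = 2×1.01 m = 2020 mm.
Euler critical load P_cr = π²EI/L_e² = π²×103000×78840/2020² = 19640 N.
P_allow = P_cr/n = 19640/4.02 = 4886 N.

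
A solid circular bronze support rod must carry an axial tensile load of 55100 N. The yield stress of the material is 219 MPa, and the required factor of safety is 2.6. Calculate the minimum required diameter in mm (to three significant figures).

Allowable stress σ_allow = 219/2.6 = 84.23 MPa.
Required area A = F/σ_allow = 55100/84.23 = 654.2 mm².
A = πd²/4 → d = √(4A/π) = 28.86 mm.

d = 28.9 mm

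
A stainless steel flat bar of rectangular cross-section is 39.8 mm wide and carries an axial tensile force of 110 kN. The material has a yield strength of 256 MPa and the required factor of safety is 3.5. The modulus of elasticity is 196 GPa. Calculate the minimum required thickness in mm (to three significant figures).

t = 37.8 mm

σ_allow = 256/3.5 = 73.14 MPa.
Required area A = F/σ_allow = 110000/73.14 = 1504 mm².
t = A/w = 1504/39.8 = 37.79 mm.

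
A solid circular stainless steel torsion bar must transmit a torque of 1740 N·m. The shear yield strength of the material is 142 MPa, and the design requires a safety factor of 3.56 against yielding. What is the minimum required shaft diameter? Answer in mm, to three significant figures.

Allowable shear stress τ_allow = 142/3.56 = 39.89 MPa.
For a solid shaft τ = 16T/(πd³), so d³ = 16T/(π τ_allow) = 16×1740000/(π×39.89) = 222200 mm³.
d = (222200)^(1/3) = 60.57 mm.

d = 60.6 mm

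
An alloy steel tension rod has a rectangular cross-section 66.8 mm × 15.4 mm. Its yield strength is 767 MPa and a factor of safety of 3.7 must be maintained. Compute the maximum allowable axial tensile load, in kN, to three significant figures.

σ_allow = 767/3.7 = 207.3 MPa.
A = 66.8×15.4 = 1029 mm².
F_allow = σ_allow × A = 207.3×1029 = 213300 N.

F_allow = 213 kN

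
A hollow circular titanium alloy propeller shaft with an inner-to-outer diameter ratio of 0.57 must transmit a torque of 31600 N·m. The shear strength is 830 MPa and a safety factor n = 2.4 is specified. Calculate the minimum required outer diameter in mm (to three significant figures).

d_o = 80.4 mm

τ_allow = 830/2.4 = 345.8 MPa.
For a hollow shaft τ = 16T/[πd_o³(1−k⁴)] with k = 0.57, so 1−k⁴ = 0.8944.
d_o³ = 16T/[π τ_allow (1−k⁴)] = 16×3.1600×10^7/(π×345.8×0.8944) = 520300 mm³.
d_o = 80.43 mm.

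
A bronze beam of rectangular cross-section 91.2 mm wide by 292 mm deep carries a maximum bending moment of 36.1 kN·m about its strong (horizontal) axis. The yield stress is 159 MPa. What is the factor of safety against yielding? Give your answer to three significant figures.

n = 5.71

Section modulus S = bh²/6 = 91.2×292²/6 = 1.296×10^6 mm³.
σ = M/S = 3.6100×10^7/1.296×10^6 = 27.85 MPa.
n = 159/27.85 = 5.708.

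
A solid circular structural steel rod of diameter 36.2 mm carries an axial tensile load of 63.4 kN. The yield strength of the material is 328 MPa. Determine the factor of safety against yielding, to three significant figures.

n = 5.32

A = πd²/4 = 1029 mm².
σ = F/A = 63400/1029 = 61.60 MPa.
n = 328/61.60 = 5.325.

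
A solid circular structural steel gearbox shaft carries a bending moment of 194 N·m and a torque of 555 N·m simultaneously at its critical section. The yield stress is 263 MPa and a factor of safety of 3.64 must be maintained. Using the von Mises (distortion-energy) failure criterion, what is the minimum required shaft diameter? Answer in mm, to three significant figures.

d = 41.8 mm

σ_allow = σ_y/n = 263/3.64 = 72.25 MPa.
For a solid shaft σ_b = 32M/(πd³) and τ = 16T/(πd³), so the von Mises stress is σ' = (16/πd³)·√(4M²+3T²).
√(4M²+3T²) = √(4×(194000)² + 3×(555000)²) = 1.037×10^6 N·mm.
d³ = 16×1.037×10^6/(π×72.25) = 73070 mm³.
d = 41.81 mm.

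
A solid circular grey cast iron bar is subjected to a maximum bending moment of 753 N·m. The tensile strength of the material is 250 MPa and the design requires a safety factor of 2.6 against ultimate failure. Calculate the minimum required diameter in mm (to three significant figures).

σ_allow = 250/2.6 = 96.15 MPa.
For a solid circular section σ = 32M/(πd³), so d³ = 32M/(π σ_allow) = 32×753000/(π×96.15) = 79770 mm³.
d = 43.05 mm.

d = 43.0 mm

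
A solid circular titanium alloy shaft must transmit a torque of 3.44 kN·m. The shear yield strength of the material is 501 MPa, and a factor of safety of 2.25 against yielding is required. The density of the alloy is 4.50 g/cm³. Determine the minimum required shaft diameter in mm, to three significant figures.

Allowable shear stress τ_allow = 501/2.25 = 222.7 MPa.
For a solid shaft τ = 16T/(πd³), so d³ = 16T/(π τ_allow) = 16×3440000/(π×222.7) = 78680 mm³.
d = (78680)^(1/3) = 42.85 mm.

d = 42.9 mm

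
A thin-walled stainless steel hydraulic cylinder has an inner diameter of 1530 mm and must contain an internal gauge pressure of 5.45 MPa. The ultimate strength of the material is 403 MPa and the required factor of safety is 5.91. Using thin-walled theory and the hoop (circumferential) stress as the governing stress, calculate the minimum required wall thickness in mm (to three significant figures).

t = 61.1 mm

σ_allow = 403/5.91 = 68.19 MPa.
Hoop stress σ_h = pD/(2t), so t = pD/(2σ_allow) = 5.45×1530/(2×68.19) = 61.14 mm.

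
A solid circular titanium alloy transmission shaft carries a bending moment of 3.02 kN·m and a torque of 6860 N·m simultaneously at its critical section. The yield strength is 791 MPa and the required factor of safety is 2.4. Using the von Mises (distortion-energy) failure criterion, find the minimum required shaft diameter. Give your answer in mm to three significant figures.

σ_allow = σ_y/n = 791/2.4 = 329.6 MPa.
For a solid shaft σ_b = 32M/(πd³) and τ = 16T/(πd³), so the von Mises stress is σ' = (16/πd³)·√(4M²+3T²).
√(4M²+3T²) = √(4×(3.020×10^6)² + 3×(6.860×10^6)²) = 1.333×10^7 N·mm.
d³ = 16×1.333×10^7/(π×329.6) = 206000 mm³.
d = 59.06 mm.

d = 59.1 mm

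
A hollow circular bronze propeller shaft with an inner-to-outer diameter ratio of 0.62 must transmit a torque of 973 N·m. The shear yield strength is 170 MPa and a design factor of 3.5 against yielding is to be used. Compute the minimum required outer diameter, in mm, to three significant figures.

τ_allow = 170/3.5 = 48.57 MPa.
For a hollow shaft τ = 16T/[πd_o³(1−k⁴)] with k = 0.62, so 1−k⁴ = 0.8522.
d_o³ = 16T/[π τ_allow (1−k⁴)] = 16×973000/(π×48.57×0.8522) = 119700 mm³.
d_o = 49.28 mm.

d_o = 49.3 mm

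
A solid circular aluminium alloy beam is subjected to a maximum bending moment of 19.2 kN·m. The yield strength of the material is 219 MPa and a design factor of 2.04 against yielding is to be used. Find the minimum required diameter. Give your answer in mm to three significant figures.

σ_allow = 219/2.04 = 107.4 MPa.
For a solid circular section σ = 32M/(πd³), so d³ = 32M/(π σ_allow) = 32×1.9200×10^7/(π×107.4) = 1.822×10^6 mm³.
d = 122.1 mm.

d = 122 mm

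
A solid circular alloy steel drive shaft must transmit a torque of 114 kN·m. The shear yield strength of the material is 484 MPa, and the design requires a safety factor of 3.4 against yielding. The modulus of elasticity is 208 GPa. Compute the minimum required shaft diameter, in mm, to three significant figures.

d = 160 mm

Allowable shear stress τ_allow = 484/3.4 = 142.4 MPa.
For a solid shaft τ = 16T/(πd³), so d³ = 16T/(π τ_allow) = 16×1.1400×10^8/(π×142.4) = 4.079×10^6 mm³.
d = (4.079×10^6)^(1/3) = 159.8 mm.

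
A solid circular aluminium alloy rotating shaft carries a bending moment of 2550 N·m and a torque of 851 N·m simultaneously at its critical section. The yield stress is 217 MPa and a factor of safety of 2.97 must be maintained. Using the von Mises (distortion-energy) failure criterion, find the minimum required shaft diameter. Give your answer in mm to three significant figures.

σ_allow = σ_y/n = 217/2.97 = 73.06 MPa.
For a solid shaft σ_b = 32M/(πd³) and τ = 16T/(πd³), so the von Mises stress is σ' = (16/πd³)·√(4M²+3T²).
√(4M²+3T²) = √(4×(2.550×10^6)² + 3×(851000)²) = 5.309×10^6 N·mm.
d³ = 16×5.309×10^6/(π×73.06) = 370000 mm³.
d = 71.79 mm.

d = 71.8 mm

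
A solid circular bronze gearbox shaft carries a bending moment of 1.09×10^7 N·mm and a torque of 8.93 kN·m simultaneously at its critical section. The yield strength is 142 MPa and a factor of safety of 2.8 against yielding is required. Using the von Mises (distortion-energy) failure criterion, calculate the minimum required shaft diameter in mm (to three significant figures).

σ_allow = σ_y/n = 142/2.8 = 50.71 MPa.
For a solid shaft σ_b = 32M/(πd³) and τ = 16T/(πd³), so the von Mises stress is σ' = (16/πd³)·√(4M²+3T²).
√(4M²+3T²) = √(4×(1.090×10^7)² + 3×(8.930×10^6)²) = 2.673×10^7 N·mm.
d³ = 16×2.673×10^7/(π×50.71) = 2.684×10^6 mm³.
d = 139.0 mm.

d = 139 mm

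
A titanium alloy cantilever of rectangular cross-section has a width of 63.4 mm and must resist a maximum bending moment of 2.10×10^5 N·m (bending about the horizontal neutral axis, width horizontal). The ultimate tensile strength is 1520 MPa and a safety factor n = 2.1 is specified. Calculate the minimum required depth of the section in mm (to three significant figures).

σ_allow = 1520/2.1 = 723.8 MPa.
For a rectangular section σ = 6M/(bh²), so h² = 6M/(b σ_allow) = 6×2.1000×10^8/(63.4×723.8) = 27460 mm².
h = 165.7 mm.

h = 166 mm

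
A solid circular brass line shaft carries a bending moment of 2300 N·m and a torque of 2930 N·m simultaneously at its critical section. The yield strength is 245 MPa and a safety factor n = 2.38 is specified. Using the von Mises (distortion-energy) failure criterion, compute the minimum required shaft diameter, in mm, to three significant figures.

σ_allow = σ_y/n = 245/2.38 = 102.9 MPa.
For a solid shaft σ_b = 32M/(πd³) and τ = 16T/(πd³), so the von Mises stress is σ' = (16/πd³)·√(4M²+3T²).
√(4M²+3T²) = √(4×(2.300×10^6)² + 3×(2.930×10^6)²) = 6.849×10^6 N·mm.
d³ = 16×6.849×10^6/(π×102.9) = 338900 mm³.
d = 69.72 mm.

d = 69.7 mm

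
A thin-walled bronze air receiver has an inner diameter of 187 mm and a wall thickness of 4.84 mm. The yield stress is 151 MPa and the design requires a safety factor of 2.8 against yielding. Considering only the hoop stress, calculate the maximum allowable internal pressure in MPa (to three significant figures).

p_allow = 2.79 MPa

σ_allow = 151/2.8 = 53.93 MPa.
σ_h = pD/(2t) → p_allow = 2σ_allow t/D = 2×53.93×4.84/187 = 2.792 MPa.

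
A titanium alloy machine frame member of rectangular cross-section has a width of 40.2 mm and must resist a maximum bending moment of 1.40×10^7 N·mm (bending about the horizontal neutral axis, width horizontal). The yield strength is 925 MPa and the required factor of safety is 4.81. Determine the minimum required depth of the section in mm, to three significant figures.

σ_allow = 925/4.81 = 192.3 MPa.
For a rectangular section σ = 6M/(bh²), so h² = 6M/(b σ_allow) = 6×1.4000×10^7/(40.2×192.3) = 10870 mm².
h = 104.2 mm.

h = 104 mm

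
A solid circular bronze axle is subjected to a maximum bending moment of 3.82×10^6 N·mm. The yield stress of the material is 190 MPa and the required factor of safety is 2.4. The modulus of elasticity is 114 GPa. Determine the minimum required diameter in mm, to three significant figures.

d = 78.9 mm

σ_allow = 190/2.4 = 79.17 MPa.
For a solid circular section σ = 32M/(πd³), so d³ = 32M/(π σ_allow) = 32×3820000/(π×79.17) = 491500 mm³.
d = 78.92 mm.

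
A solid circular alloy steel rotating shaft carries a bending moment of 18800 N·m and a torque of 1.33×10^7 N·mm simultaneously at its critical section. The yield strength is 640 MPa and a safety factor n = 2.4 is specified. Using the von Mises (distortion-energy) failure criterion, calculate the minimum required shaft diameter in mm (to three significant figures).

σ_allow = σ_y/n = 640/2.4 = 266.7 MPa.
For a solid shaft σ_b = 32M/(πd³) and τ = 16T/(πd³), so the von Mises stress is σ' = (16/πd³)·√(4M²+3T²).
√(4M²+3T²) = √(4×(1.880×10^7)² + 3×(1.330×10^7)²) = 4.410×10^7 N·mm.
d³ = 16×4.410×10^7/(π×266.7) = 842200 mm³.
d = 94.43 mm.

d = 94.4 mm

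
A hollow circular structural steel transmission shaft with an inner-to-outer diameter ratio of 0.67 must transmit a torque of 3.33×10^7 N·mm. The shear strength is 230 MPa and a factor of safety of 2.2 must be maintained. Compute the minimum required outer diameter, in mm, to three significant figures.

d_o = 127 mm

τ_allow = 230/2.2 = 104.5 MPa.
For a hollow shaft τ = 16T/[πd_o³(1−k⁴)] with k = 0.67, so 1−k⁴ = 0.7985.
d_o³ = 16T/[π τ_allow (1−k⁴)] = 16×3.3300×10^7/(π×104.5×0.7985) = 2.032×10^6 mm³.
d_o = 126.7 mm.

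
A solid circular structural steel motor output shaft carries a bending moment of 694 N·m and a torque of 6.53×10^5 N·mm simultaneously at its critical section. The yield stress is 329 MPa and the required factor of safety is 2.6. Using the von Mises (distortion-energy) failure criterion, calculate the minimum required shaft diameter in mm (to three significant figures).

σ_allow = σ_y/n = 329/2.6 = 126.5 MPa.
For a solid shaft σ_b = 32M/(πd³) and τ = 16T/(πd³), so the von Mises stress is σ' = (16/πd³)·√(4M²+3T²).
√(4M²+3T²) = √(4×(694000)² + 3×(653000)²) = 1.790×10^6 N·mm.
d³ = 16×1.790×10^6/(π×126.5) = 72060 mm³.
d = 41.61 mm.

d = 41.6 mm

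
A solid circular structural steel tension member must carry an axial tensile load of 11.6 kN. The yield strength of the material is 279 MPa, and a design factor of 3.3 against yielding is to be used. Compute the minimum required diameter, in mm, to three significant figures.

d = 13.2 mm

Allowable stress σ_allow = 279/3.3 = 84.55 MPa.
Required area A = F/σ_allow = 11600/84.55 = 137.2 mm².
A = πd²/4 → d = √(4A/π) = 13.22 mm.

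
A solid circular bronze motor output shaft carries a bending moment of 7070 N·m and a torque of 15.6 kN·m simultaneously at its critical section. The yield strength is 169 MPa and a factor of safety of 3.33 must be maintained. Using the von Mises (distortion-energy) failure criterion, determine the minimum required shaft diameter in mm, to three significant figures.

d = 145 mm

σ_allow = σ_y/n = 169/3.33 = 50.75 MPa.
For a solid shaft σ_b = 32M/(πd³) and τ = 16T/(πd³), so the von Mises stress is σ' = (16/πd³)·√(4M²+3T²).
√(4M²+3T²) = √(4×(7.070×10^6)² + 3×(1.560×10^7)²) = 3.050×10^7 N·mm.
d³ = 16×3.050×10^7/(π×50.75) = 3.060×10^6 mm³.
d = 145.2 mm.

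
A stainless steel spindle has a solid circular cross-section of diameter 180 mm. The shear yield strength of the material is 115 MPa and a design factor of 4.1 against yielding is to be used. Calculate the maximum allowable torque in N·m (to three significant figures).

T_allow = 32100 N·m

τ_allow = 115/4.1 = 28.05 MPa.
For a solid shaft T_allow = τ_allow·πd³/16; πd³/16 = π×180³/16 = 1.145×10^6 mm³.
T_allow = 28.05×1.145×10^6 = 3.212×10^7 N·mm = 32120 N·m.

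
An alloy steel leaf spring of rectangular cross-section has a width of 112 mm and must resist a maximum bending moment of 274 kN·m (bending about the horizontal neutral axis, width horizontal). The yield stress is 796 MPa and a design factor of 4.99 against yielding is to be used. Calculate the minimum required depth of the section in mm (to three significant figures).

σ_allow = 796/4.99 = 159.5 MPa.
For a rectangular section σ = 6M/(bh²), so h² = 6M/(b σ_allow) = 6×2.7400×10^8/(112×159.5) = 92020 mm².
h = 303.3 mm.

h = 303 mm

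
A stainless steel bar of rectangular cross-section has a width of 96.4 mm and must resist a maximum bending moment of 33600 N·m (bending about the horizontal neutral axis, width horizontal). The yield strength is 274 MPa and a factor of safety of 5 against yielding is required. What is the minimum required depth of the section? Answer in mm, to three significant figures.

σ_allow = 274/5 = 54.80 MPa.
For a rectangular section σ = 6M/(bh²), so h² = 6M/(b σ_allow) = 6×3.3600×10^7/(96.4×54.80) = 38160 mm².
h = 195.4 mm.

h = 195 mm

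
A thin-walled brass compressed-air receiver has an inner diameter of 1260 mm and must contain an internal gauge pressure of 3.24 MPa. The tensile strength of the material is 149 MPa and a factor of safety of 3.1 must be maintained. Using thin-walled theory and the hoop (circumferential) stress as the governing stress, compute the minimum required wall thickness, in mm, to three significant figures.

t = 42.5 mm

σ_allow = 149/3.1 = 48.06 MPa.
Hoop stress σ_h = pD/(2t), so t = pD/(2σ_allow) = 3.24×1260/(2×48.06) = 42.47 mm.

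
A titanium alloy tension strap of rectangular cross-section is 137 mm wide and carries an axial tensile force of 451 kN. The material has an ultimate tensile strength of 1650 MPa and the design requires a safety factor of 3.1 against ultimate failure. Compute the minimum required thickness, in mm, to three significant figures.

t = 6.18 mm

σ_allow = 1650/3.1 = 532.3 MPa.
Required area A = F/σ_allow = 451000/532.3 = 847.3 mm².
t = A/w = 847.3/137 = 6.185 mm.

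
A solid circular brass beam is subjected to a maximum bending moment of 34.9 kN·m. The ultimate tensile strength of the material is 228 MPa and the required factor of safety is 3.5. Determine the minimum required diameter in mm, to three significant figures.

σ_allow = 228/3.5 = 65.14 MPa.
For a solid circular section σ = 32M/(πd³), so d³ = 32M/(π σ_allow) = 32×3.4900×10^7/(π×65.14) = 5.457×10^6 mm³.
d = 176.1 mm.

d = 176 mm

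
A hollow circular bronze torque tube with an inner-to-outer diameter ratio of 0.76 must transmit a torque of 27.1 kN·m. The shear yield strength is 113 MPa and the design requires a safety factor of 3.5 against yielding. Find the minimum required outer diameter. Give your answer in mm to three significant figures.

τ_allow = 113/3.5 = 32.29 MPa.
For a hollow shaft τ = 16T/[πd_o³(1−k⁴)] with k = 0.76, so 1−k⁴ = 0.6664.
d_o³ = 16T/[π τ_allow (1−k⁴)] = 16×2.7100×10^7/(π×32.29×0.6664) = 6.415×10^6 mm³.
d_o = 185.8 mm.

d_o = 186 mm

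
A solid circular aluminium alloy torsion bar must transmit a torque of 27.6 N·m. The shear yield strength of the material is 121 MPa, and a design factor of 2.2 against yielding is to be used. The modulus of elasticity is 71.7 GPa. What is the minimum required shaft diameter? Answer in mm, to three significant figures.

Allowable shear stress τ_allow = 121/2.2 = 55.00 MPa.
For a solid shaft τ = 16T/(πd³), so d³ = 16T/(π τ_allow) = 16×27600/(π×55.00) = 2556 mm³.
d = (2556)^(1/3) = 13.67 mm.

d = 13.7 mm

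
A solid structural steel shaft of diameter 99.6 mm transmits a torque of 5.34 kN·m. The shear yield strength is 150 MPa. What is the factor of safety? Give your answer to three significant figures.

n = 5.45

τ = 16T/(πd³) = 16×5340000/(π×99.6³) = 27.53 MPa.
n = τ_limit/τ = 150/27.53 = 5.450.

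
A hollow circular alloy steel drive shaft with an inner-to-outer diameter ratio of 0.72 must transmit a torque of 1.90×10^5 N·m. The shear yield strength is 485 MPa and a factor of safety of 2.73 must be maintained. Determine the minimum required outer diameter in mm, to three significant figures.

τ_allow = 485/2.73 = 177.7 MPa.
For a hollow shaft τ = 16T/[πd_o³(1−k⁴)] with k = 0.72, so 1−k⁴ = 0.7313.
d_o³ = 16T/[π τ_allow (1−k⁴)] = 16×1.9000×10^8/(π×177.7×0.7313) = 7.449×10^6 mm³.
d_o = 195.3 mm.

d_o = 195 mm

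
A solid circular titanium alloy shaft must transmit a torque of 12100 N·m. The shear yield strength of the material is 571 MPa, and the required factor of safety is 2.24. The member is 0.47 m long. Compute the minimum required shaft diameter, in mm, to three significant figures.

Allowable shear stress τ_allow = 571/2.24 = 254.9 MPa.
For a solid shaft τ = 16T/(πd³), so d³ = 16T/(π τ_allow) = 16×1.2100×10^7/(π×254.9) = 241800 mm³.
d = (241800)^(1/3) = 62.30 mm.

d = 62.3 mm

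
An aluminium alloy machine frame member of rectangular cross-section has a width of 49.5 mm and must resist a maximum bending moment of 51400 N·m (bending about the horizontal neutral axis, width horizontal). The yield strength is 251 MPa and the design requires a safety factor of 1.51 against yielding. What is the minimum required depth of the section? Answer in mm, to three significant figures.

h = 194 mm

σ_allow = 251/1.51 = 166.2 MPa.
For a rectangular section σ = 6M/(bh²), so h² = 6M/(b σ_allow) = 6×5.1400×10^7/(49.5×166.2) = 37480 mm².
h = 193.6 mm.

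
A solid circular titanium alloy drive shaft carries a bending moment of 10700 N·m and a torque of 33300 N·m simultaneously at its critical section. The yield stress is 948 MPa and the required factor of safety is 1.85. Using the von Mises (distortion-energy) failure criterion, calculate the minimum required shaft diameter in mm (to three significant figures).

σ_allow = σ_y/n = 948/1.85 = 512.4 MPa.
For a solid shaft σ_b = 32M/(πd³) and τ = 16T/(πd³), so the von Mises stress is σ' = (16/πd³)·√(4M²+3T²).
√(4M²+3T²) = √(4×(1.070×10^7)² + 3×(3.330×10^7)²) = 6.152×10^7 N·mm.
d³ = 16×6.152×10^7/(π×512.4) = 611400 mm³.
d = 84.88 mm.

d = 84.9 mm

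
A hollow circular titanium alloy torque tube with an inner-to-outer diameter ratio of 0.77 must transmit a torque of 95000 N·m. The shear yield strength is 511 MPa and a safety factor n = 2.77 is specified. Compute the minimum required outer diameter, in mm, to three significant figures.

d_o = 159 mm

τ_allow = 511/2.77 = 184.5 MPa.
For a hollow shaft τ = 16T/[πd_o³(1−k⁴)] with k = 0.77, so 1−k⁴ = 0.6485.
d_o³ = 16T/[π τ_allow (1−k⁴)] = 16×9.5000×10^7/(π×184.5×0.6485) = 4.044×10^6 mm³.
d_o = 159.3 mm.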